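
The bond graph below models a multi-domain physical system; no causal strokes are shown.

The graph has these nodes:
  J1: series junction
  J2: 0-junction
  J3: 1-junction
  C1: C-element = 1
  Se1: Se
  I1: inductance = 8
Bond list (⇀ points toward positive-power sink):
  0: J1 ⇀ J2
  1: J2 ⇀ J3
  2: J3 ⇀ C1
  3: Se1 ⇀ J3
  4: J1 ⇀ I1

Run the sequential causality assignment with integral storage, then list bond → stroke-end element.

β0 |J1
β1 |J2
β2 |J3
β3 |J3
β4 |I1

β3 stroke at J3  (Se1 (Se) sets effort on bond)
β2 stroke at J3  (C1 outputs effort q/C1)
β1 stroke at J2  (J3: last free bond brings flow in)
β0 stroke at J1  (common-e at J2 fixed by 1)
β4 stroke at I1  (J1 needs exactly one f-in)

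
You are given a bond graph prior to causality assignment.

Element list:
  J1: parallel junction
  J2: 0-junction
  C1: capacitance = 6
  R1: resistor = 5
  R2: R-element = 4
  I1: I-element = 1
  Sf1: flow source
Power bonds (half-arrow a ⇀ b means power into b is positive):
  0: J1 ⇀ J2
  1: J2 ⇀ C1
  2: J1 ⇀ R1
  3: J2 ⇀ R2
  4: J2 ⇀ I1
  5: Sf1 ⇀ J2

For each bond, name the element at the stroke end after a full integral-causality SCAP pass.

b5 stroke→Sf1  (source Sf1 imposes f)
b1 stroke→J2  (C1 outputs effort q/C1)
b0 stroke→J1  (J2: bond 1 brought effort, rest push out)
b3 stroke→R2  (common-e at J2 fixed by 1)
b4 stroke→I1  (common-e at J2 fixed by 1)
b2 stroke→R1  (J1 effort already set via bond 0)

β0 stroke at J1
β1 stroke at J2
β2 stroke at R1
β3 stroke at R2
β4 stroke at I1
β5 stroke at Sf1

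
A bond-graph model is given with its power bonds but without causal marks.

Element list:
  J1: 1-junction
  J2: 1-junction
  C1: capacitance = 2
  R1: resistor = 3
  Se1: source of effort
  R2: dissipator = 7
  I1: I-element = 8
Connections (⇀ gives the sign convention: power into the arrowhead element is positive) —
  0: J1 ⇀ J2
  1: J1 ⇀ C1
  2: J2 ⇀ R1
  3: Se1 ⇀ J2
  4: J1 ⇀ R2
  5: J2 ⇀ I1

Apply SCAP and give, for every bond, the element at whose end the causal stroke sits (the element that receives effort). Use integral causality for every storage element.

#0 |J2
#1 |J1
#2 |J2
#3 |J2
#4 |J1
#5 |I1

b3 stroke→J2  (source Se1 imposes e)
b1 stroke→J1  (C1: C, integral causality)
b5 stroke→I1  (I1: I, integral causality)
b0 stroke→J2  (J2: bond 5 brought flow, rest push out)
b2 stroke→J2  (J2: bond 5 brought flow, rest push out)
b4 stroke→J1  (1-jn J1 has f-setter on 0)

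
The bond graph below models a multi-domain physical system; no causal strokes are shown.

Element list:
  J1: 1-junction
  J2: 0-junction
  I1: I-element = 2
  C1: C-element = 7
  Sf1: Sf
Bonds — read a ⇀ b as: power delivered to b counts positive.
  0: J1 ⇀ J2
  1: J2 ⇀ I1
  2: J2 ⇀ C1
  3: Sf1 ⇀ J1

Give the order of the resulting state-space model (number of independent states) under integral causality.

2  (C1, I1 all integral)

β3 |Sf1  (Sf1 fixes flow; stroke at Sf1)
β0 |J1  (J1 flow already set via bond 3)
β1 |I1  (I1 outputs flow p/I1)
β2 |J2  (J2 needs exactly one e-in)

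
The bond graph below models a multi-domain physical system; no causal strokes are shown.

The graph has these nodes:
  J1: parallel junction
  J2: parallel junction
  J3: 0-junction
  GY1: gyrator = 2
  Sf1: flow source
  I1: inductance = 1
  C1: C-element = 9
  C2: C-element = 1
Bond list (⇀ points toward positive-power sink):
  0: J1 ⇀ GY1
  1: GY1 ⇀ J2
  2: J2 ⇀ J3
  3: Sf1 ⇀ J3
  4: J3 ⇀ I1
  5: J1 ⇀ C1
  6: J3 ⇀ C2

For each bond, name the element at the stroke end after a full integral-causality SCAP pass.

bond 3 stroke→Sf1  (source Sf1 imposes f)
bond 4 stroke→I1  (I1 integral (f out))
bond 5 stroke→J1  (prefer integral on C1)
bond 0 stroke→GY1  (J1: bond 5 brought effort, rest push out)
bond 1 stroke→GY1  (GY1: gyrator matches bond 0)
bond 2 stroke→J2  (J2: last free bond brings effort in)
bond 6 stroke→J3  (only one effort-in slot at J3)

β0 →GY1
β1 →GY1
β2 →J2
β3 →Sf1
β4 →I1
β5 →J1
β6 →J3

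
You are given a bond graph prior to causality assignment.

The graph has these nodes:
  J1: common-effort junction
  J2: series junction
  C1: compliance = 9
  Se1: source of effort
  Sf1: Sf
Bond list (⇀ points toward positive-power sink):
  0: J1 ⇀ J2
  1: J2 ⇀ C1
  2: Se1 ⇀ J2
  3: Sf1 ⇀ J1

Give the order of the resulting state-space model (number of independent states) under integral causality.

1  (C1 all integral)

β2 stroke→J2  (Se1: effort source, stroke at far end)
β3 stroke→Sf1  (source Sf1 imposes f)
β0 stroke→J1  (closing 0-jn rule on J1)
β1 stroke→J2  (J2: bond 0 brought flow, rest push out)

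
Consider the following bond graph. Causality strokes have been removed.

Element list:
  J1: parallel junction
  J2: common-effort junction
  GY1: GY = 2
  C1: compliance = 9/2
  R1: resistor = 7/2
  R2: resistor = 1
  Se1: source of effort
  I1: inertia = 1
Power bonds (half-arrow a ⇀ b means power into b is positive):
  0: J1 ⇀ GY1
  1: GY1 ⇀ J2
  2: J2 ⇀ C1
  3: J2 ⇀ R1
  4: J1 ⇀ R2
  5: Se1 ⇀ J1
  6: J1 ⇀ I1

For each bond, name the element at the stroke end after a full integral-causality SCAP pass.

b5 →J1  (Se1: effort source, stroke at far end)
b0 →GY1  (J1 effort already set via bond 5)
b4 →R2  (0-jn J1 has e-setter on 5)
b6 →I1  (J1 effort already set via bond 5)
b1 →GY1  (through GY1, causality inverts; strokes same side of GY1)
b2 →J2  (C1 integral (e out))
b3 →R1  (common-e at J2 fixed by 2)

#0 stroke→GY1
#1 stroke→GY1
#2 stroke→J2
#3 stroke→R1
#4 stroke→R2
#5 stroke→J1
#6 stroke→I1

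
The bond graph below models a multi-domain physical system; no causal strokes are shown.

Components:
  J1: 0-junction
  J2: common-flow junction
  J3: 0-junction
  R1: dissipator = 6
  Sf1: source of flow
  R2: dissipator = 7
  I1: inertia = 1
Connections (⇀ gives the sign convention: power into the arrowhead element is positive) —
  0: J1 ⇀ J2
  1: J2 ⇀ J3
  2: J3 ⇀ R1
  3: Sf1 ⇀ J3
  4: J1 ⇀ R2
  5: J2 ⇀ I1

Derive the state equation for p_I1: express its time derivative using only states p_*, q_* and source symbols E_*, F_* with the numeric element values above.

dp_I1/dt = -6*F_Sf1 - 13*p_I1

b3 stroke→Sf1  (Sf1: flow source, stroke at near end)
b5 stroke→I1  (I1 integral (f out))
b0 stroke→J2  (common-f at J2 fixed by 5)
b1 stroke→J2  (J2: bond 5 brought flow, rest push out)
b2 stroke→J3  (J3 needs exactly one e-in)
b4 stroke→J1  (closing 0-jn rule on J1)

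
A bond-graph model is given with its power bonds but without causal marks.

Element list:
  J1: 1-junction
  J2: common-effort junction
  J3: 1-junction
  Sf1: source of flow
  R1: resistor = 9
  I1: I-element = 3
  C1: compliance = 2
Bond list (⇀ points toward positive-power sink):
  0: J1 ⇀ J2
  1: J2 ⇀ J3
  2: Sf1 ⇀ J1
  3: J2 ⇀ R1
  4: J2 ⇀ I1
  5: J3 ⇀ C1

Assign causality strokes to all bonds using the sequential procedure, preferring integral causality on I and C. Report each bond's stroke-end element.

#2 stroke→Sf1  (Sf1 fixes flow; stroke at Sf1)
#0 stroke→J1  (J1 flow already set via bond 2)
#4 stroke→I1  (I1 integral (f out))
#5 stroke→J3  (C1 integral (e out))
#1 stroke→J2  (only one flow-in slot at J3)
#3 stroke→R1  (0-jn J2 has e-setter on 1)

bond 0 →J1
bond 1 →J2
bond 2 →Sf1
bond 3 →R1
bond 4 →I1
bond 5 →J3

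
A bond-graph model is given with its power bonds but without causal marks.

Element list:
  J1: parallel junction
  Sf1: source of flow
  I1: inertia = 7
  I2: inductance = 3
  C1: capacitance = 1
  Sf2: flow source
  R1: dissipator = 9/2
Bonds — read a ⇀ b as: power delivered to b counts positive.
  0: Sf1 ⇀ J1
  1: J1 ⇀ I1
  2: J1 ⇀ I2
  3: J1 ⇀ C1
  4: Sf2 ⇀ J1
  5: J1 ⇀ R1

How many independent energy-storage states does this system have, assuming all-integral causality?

β0 stroke→Sf1  (Sf1 (Sf) sets flow on bond)
β4 stroke→Sf2  (source Sf2 imposes f)
β1 stroke→I1  (I1: I, integral causality)
β2 stroke→I2  (I2 outputs flow p/I2)
β3 stroke→J1  (prefer integral on C1)
β5 stroke→R1  (common-e at J1 fixed by 3)

3  (C1, I1, I2 all integral)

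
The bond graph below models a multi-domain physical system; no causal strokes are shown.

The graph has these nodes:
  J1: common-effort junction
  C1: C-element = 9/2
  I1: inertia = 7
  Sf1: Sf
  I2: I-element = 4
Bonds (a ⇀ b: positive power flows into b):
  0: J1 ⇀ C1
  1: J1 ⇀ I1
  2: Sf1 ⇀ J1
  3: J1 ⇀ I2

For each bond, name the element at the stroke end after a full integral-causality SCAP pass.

#2 |Sf1  (source Sf1 imposes f)
#0 |J1  (prefer integral on C1)
#1 |I1  (common-e at J1 fixed by 0)
#3 |I2  (0-jn J1 has e-setter on 0)

#0 stroke at J1
#1 stroke at I1
#2 stroke at Sf1
#3 stroke at I2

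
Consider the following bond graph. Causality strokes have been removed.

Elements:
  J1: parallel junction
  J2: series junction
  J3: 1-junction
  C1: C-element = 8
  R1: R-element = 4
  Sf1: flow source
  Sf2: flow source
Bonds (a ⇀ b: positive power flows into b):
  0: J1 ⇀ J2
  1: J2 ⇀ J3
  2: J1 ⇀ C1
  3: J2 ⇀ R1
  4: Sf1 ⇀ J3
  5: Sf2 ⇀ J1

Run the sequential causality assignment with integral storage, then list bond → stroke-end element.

b0 stroke→J2
b1 stroke→J3
b2 stroke→J1
b3 stroke→J2
b4 stroke→Sf1
b5 stroke→Sf2

#4 →Sf1  (Sf1 (Sf) sets flow on bond)
#5 →Sf2  (Sf2: flow source, stroke at near end)
#1 →J3  (1-jn J3 has f-setter on 4)
#0 →J2  (common-f at J2 fixed by 1)
#3 →J2  (1-jn J2 has f-setter on 1)
#2 →J1  (only one effort-in slot at J1)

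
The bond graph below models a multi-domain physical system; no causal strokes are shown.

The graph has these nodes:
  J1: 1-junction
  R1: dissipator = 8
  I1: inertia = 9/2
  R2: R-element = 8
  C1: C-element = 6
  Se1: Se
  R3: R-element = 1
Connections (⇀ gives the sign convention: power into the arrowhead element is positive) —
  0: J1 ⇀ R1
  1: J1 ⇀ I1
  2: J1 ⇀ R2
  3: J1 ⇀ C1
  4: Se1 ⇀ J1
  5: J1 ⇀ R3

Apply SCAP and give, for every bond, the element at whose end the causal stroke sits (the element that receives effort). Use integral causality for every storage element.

b0 stroke→J1
b1 stroke→I1
b2 stroke→J1
b3 stroke→J1
b4 stroke→J1
b5 stroke→J1

bond 4 →J1  (Se1: effort source, stroke at far end)
bond 1 →I1  (prefer integral on I1)
bond 0 →J1  (1-jn J1 has f-setter on 1)
bond 2 →J1  (J1: bond 1 brought flow, rest push out)
bond 3 →J1  (J1 flow already set via bond 1)
bond 5 →J1  (J1 flow already set via bond 1)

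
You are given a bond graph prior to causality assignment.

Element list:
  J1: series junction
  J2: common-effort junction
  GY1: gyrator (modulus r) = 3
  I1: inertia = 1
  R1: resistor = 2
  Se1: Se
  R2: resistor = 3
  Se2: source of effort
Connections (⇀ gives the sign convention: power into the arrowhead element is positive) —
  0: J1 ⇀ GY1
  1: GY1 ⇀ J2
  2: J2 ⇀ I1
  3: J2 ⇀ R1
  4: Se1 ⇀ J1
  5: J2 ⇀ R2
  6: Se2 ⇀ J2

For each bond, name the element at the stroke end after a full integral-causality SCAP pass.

b0 →GY1
b1 →GY1
b2 →I1
b3 →R1
b4 →J1
b5 →R2
b6 →J2

β4 stroke→J1  (Se1 fixes effort; stroke away)
β6 stroke→J2  (Se2 (Se) sets effort on bond)
β0 stroke→GY1  (J1: last free bond brings flow in)
β1 stroke→GY1  (0-jn J2 has e-setter on 6)
β2 stroke→I1  (J2: bond 6 brought effort, rest push out)
β3 stroke→R1  (J2: bond 6 brought effort, rest push out)
β5 stroke→R2  (common-e at J2 fixed by 6)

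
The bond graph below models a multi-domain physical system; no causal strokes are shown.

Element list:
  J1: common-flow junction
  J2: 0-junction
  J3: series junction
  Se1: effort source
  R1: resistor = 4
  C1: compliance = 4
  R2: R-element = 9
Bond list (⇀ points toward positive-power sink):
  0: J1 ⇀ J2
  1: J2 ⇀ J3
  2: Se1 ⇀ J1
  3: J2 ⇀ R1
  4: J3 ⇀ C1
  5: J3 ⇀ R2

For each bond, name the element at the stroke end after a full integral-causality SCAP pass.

β2 →J1  (Se1: effort source, stroke at far end)
β0 →J2  (closing 1-jn rule on J1)
β1 →J3  (0-jn J2 has e-setter on 0)
β3 →R1  (J2: bond 0 brought effort, rest push out)
β4 →J3  (C1 outputs effort q/C1)
β5 →R2  (only one flow-in slot at J3)

b0 stroke at J2
b1 stroke at J3
b2 stroke at J1
b3 stroke at R1
b4 stroke at J3
b5 stroke at R2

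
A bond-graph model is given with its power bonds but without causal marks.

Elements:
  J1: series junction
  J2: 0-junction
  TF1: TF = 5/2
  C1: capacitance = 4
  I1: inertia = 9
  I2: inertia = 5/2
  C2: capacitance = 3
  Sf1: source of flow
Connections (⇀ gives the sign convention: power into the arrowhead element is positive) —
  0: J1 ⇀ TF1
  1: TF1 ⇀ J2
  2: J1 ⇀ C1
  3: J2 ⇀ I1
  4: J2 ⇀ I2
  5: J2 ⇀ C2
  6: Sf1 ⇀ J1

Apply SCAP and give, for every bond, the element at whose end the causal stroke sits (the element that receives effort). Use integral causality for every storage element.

#0 |J1
#1 |TF1
#2 |J1
#3 |I1
#4 |I2
#5 |J2
#6 |Sf1

bond 6 →Sf1  (Sf1 (Sf) sets flow on bond)
bond 0 →J1  (1-jn J1 has f-setter on 6)
bond 2 →J1  (1-jn J1 has f-setter on 6)
bond 1 →TF1  (TF1: transformer flips bond 0)
bond 3 →I1  (I1 integral (f out))
bond 4 →I2  (I2 integral (f out))
bond 5 →J2  (J2 needs exactly one e-in)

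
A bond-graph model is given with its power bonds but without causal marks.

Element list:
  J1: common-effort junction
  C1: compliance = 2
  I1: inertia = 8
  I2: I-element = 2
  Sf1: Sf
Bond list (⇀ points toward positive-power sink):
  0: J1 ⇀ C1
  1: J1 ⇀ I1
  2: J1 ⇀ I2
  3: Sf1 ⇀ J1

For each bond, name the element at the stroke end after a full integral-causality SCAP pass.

#0 stroke at J1
#1 stroke at I1
#2 stroke at I2
#3 stroke at Sf1

β3 stroke→Sf1  (source Sf1 imposes f)
β0 stroke→J1  (C1: C, integral causality)
β1 stroke→I1  (J1: bond 0 brought effort, rest push out)
β2 stroke→I2  (common-e at J1 fixed by 0)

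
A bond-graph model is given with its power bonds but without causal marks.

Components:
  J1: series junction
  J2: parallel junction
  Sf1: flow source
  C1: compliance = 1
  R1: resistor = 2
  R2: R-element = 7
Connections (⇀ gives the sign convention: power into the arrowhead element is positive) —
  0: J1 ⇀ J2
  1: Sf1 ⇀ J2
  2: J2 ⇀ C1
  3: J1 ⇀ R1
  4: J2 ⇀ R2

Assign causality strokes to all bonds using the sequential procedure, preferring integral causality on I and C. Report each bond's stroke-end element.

b1 →Sf1  (Sf1: flow source, stroke at near end)
b2 →J2  (C1: C, integral causality)
b0 →J1  (J2 effort already set via bond 2)
b4 →R2  (J2 effort already set via bond 2)
b3 →R1  (J1: last free bond brings flow in)

#0 stroke at J1
#1 stroke at Sf1
#2 stroke at J2
#3 stroke at R1
#4 stroke at R2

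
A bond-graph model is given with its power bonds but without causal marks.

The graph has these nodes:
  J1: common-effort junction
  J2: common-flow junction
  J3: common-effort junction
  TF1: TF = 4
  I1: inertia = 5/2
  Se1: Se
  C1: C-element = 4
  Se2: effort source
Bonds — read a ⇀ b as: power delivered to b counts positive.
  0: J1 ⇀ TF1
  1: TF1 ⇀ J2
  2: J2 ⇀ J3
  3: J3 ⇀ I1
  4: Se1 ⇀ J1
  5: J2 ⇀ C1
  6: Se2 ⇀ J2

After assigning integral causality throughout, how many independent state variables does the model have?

β4 stroke→J1  (Se1 (Se) sets effort on bond)
β6 stroke→J2  (Se2: effort source, stroke at far end)
β0 stroke→TF1  (common-e at J1 fixed by 4)
β1 stroke→J2  (TF TF1: opposite of bond 0)
β3 stroke→I1  (I1 outputs flow p/I1)
β2 stroke→J3  (closing 0-jn rule on J3)
β5 stroke→J2  (common-f at J2 fixed by 2)

2  (C1, I1 all integral)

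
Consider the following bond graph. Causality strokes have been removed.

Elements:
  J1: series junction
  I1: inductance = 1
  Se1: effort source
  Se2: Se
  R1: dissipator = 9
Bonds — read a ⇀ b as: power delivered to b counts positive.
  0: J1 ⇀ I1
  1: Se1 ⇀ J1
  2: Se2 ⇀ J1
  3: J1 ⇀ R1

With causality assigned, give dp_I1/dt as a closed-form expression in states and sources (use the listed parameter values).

dp_I1/dt = E_Se1 + E_Se2 - 9*p_I1

b1 →J1  (Se1 fixes effort; stroke away)
b2 →J1  (source Se2 imposes e)
b0 →I1  (prefer integral on I1)
b3 →J1  (J1 flow already set via bond 0)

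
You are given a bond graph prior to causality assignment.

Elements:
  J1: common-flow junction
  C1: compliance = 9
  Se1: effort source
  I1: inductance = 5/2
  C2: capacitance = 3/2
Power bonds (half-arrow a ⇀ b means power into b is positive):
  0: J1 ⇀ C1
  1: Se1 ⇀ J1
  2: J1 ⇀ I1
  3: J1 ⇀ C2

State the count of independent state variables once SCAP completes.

3  (C1, C2, I1 all integral)

#1 stroke→J1  (Se1: effort source, stroke at far end)
#0 stroke→J1  (C1: C, integral causality)
#2 stroke→I1  (I1: I, integral causality)
#3 stroke→J1  (1-jn J1 has f-setter on 2)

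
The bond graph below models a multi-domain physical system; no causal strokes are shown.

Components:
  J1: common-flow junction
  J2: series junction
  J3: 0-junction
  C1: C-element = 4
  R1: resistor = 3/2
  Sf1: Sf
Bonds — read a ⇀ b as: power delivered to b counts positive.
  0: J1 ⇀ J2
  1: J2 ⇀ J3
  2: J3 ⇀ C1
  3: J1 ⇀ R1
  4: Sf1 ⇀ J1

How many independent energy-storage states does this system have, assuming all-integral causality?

b4 stroke→Sf1  (Sf1 (Sf) sets flow on bond)
b0 stroke→J1  (J1: bond 4 brought flow, rest push out)
b3 stroke→J1  (J1 flow already set via bond 4)
b1 stroke→J2  (common-f at J2 fixed by 0)
b2 stroke→J3  (J3 needs exactly one e-in)

1  (C1 all integral)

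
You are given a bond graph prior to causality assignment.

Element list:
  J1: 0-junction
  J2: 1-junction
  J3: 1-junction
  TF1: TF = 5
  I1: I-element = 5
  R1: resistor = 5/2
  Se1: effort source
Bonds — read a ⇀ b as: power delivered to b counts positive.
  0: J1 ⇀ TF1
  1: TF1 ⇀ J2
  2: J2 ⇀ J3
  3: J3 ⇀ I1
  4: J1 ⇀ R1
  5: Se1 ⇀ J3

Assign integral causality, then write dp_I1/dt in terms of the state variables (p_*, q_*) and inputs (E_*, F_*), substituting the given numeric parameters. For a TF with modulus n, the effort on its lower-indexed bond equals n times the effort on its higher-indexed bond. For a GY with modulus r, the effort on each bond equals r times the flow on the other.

β5 →J3  (Se1: effort source, stroke at far end)
β3 →I1  (prefer integral on I1)
β2 →J3  (1-jn J3 has f-setter on 3)
β1 →J2  (J2 flow already set via bond 2)
β0 →TF1  (TF1 one-in-one-out from 1)
β4 →J1  (J1 needs exactly one e-in)

dp_I1/dt = E_Se1 - p_I1/50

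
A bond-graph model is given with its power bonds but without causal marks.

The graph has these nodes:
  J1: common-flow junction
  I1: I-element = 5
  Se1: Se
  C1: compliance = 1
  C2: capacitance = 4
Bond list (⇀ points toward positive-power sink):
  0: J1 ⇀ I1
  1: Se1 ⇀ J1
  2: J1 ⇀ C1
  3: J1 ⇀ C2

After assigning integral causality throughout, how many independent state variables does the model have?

#1 →J1  (Se1 (Se) sets effort on bond)
#0 →I1  (I1 integral (f out))
#2 →J1  (J1 flow already set via bond 0)
#3 →J1  (J1: bond 0 brought flow, rest push out)

3  (C1, C2, I1 all integral)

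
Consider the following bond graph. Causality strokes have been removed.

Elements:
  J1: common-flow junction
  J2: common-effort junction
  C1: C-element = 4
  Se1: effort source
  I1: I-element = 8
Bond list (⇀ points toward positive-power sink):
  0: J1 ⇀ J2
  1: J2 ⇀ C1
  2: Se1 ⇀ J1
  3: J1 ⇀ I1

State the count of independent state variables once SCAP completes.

2  (C1, I1 all integral)

b2 |J1  (Se1 (Se) sets effort on bond)
b1 |J2  (C1 integral (e out))
b0 |J1  (0-jn J2 has e-setter on 1)
b3 |I1  (only one flow-in slot at J1)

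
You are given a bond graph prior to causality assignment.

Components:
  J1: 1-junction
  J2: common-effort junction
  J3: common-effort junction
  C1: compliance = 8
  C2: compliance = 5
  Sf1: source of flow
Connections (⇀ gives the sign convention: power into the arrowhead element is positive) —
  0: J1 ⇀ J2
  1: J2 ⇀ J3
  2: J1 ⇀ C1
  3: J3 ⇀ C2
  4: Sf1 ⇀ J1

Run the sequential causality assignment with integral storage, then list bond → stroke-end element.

b0 stroke at J1
b1 stroke at J2
b2 stroke at J1
b3 stroke at J3
b4 stroke at Sf1

#4 |Sf1  (Sf1 (Sf) sets flow on bond)
#0 |J1  (J1: bond 4 brought flow, rest push out)
#2 |J1  (J1: bond 4 brought flow, rest push out)
#1 |J2  (closing 0-jn rule on J2)
#3 |J3  (closing 0-jn rule on J3)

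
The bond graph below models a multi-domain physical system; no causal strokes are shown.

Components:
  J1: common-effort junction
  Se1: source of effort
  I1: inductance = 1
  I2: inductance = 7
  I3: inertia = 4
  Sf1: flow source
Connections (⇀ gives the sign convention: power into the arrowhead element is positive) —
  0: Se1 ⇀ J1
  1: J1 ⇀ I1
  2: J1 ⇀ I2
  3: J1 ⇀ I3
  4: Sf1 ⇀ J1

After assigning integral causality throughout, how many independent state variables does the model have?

3  (I1, I2, I3 all integral)

bond 0 stroke at J1  (Se1: effort source, stroke at far end)
bond 4 stroke at Sf1  (Sf1: flow source, stroke at near end)
bond 1 stroke at I1  (0-jn J1 has e-setter on 0)
bond 2 stroke at I2  (common-e at J1 fixed by 0)
bond 3 stroke at I3  (0-jn J1 has e-setter on 0)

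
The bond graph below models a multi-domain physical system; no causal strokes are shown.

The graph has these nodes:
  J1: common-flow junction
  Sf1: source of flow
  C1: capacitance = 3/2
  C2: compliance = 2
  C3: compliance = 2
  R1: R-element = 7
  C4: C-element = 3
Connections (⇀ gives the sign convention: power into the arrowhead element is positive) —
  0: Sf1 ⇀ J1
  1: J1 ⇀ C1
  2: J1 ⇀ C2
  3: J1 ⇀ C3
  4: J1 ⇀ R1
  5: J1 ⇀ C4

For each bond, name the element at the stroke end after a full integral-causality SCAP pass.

β0 stroke→Sf1  (Sf1 fixes flow; stroke at Sf1)
β1 stroke→J1  (J1: bond 0 brought flow, rest push out)
β2 stroke→J1  (J1 flow already set via bond 0)
β3 stroke→J1  (J1 flow already set via bond 0)
β4 stroke→J1  (J1 flow already set via bond 0)
β5 stroke→J1  (J1 flow already set via bond 0)

bond 0 |Sf1
bond 1 |J1
bond 2 |J1
bond 3 |J1
bond 4 |J1
bond 5 |J1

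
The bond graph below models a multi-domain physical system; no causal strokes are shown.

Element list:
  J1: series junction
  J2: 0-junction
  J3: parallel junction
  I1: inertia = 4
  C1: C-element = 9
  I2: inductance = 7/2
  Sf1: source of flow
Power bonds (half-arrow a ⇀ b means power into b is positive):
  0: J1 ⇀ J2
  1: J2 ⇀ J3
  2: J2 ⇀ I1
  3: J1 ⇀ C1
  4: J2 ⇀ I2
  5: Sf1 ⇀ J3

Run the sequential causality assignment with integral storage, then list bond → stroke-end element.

b5 →Sf1  (Sf1 (Sf) sets flow on bond)
b1 →J3  (J3: last free bond brings effort in)
b2 →I1  (prefer integral on I1)
b3 →J1  (C1 integral (e out))
b0 →J2  (closing 1-jn rule on J1)
b4 →I2  (common-e at J2 fixed by 0)

b0 stroke at J2
b1 stroke at J3
b2 stroke at I1
b3 stroke at J1
b4 stroke at I2
b5 stroke at Sf1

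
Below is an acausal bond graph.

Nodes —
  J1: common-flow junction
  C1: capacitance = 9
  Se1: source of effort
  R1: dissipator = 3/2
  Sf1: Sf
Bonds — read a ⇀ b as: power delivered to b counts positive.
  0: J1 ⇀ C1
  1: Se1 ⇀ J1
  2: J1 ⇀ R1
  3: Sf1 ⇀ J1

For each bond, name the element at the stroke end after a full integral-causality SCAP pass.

#0 |J1
#1 |J1
#2 |J1
#3 |Sf1

bond 1 stroke→J1  (Se1 fixes effort; stroke away)
bond 3 stroke→Sf1  (source Sf1 imposes f)
bond 0 stroke→J1  (J1 flow already set via bond 3)
bond 2 stroke→J1  (J1 flow already set via bond 3)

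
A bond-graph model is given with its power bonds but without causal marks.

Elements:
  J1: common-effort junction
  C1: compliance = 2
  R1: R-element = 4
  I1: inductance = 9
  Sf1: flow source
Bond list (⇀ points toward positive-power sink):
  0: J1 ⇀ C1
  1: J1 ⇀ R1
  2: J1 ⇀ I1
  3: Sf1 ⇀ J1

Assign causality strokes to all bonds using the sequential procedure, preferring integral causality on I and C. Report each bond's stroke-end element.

b0 stroke→J1
b1 stroke→R1
b2 stroke→I1
b3 stroke→Sf1

bond 3 stroke at Sf1  (Sf1: flow source, stroke at near end)
bond 0 stroke at J1  (C1 outputs effort q/C1)
bond 1 stroke at R1  (0-jn J1 has e-setter on 0)
bond 2 stroke at I1  (common-e at J1 fixed by 0)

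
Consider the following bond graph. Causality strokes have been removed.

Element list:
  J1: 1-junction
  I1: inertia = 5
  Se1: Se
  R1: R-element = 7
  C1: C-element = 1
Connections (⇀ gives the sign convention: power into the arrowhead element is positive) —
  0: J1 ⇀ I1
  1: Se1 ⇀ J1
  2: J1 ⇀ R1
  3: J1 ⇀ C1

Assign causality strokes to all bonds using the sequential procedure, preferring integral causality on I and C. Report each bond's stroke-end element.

b1 |J1  (Se1 (Se) sets effort on bond)
b0 |I1  (I1 integral (f out))
b2 |J1  (common-f at J1 fixed by 0)
b3 |J1  (J1: bond 0 brought flow, rest push out)

β0 →I1
β1 →J1
β2 →J1
β3 →J1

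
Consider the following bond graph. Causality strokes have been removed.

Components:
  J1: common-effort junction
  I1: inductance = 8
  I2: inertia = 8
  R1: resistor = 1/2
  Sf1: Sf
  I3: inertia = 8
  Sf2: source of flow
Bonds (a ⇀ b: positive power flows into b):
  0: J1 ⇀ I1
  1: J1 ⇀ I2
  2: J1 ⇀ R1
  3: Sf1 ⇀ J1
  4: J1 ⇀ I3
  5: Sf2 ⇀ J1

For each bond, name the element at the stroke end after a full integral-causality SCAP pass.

b0 →I1
b1 →I2
b2 →J1
b3 →Sf1
b4 →I3
b5 →Sf2

#3 stroke→Sf1  (source Sf1 imposes f)
#5 stroke→Sf2  (Sf2: flow source, stroke at near end)
#0 stroke→I1  (I1 integral (f out))
#1 stroke→I2  (I2 integral (f out))
#4 stroke→I3  (prefer integral on I3)
#2 stroke→J1  (only one effort-in slot at J1)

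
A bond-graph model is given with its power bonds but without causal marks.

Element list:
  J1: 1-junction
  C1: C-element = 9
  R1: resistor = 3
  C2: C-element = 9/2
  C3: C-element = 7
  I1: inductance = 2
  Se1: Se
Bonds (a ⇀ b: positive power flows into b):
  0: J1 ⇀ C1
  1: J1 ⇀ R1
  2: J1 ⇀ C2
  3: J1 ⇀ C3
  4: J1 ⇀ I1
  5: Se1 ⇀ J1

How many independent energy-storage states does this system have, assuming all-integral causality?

β5 stroke→J1  (Se1 fixes effort; stroke away)
β0 stroke→J1  (C1: C, integral causality)
β2 stroke→J1  (C2 integral (e out))
β3 stroke→J1  (prefer integral on C3)
β4 stroke→I1  (I1: I, integral causality)
β1 stroke→J1  (common-f at J1 fixed by 4)

4  (C1, C2, C3, I1 all integral)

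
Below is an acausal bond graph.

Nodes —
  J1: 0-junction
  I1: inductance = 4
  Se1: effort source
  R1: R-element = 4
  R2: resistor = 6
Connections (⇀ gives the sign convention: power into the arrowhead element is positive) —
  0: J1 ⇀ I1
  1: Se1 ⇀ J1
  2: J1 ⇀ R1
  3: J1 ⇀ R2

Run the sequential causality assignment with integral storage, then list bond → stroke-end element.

bond 1 stroke at J1  (source Se1 imposes e)
bond 0 stroke at I1  (J1: bond 1 brought effort, rest push out)
bond 2 stroke at R1  (J1: bond 1 brought effort, rest push out)
bond 3 stroke at R2  (J1 effort already set via bond 1)

#0 stroke at I1
#1 stroke at J1
#2 stroke at R1
#3 stroke at R2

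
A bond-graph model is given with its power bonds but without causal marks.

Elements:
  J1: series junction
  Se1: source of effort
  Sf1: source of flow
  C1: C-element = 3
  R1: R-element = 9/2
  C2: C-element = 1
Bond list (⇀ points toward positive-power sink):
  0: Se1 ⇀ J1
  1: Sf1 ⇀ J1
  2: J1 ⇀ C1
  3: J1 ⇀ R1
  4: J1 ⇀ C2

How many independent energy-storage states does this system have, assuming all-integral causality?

2  (C1, C2 all integral)

b0 →J1  (source Se1 imposes e)
b1 →Sf1  (Sf1: flow source, stroke at near end)
b2 →J1  (1-jn J1 has f-setter on 1)
b3 →J1  (1-jn J1 has f-setter on 1)
b4 →J1  (common-f at J1 fixed by 1)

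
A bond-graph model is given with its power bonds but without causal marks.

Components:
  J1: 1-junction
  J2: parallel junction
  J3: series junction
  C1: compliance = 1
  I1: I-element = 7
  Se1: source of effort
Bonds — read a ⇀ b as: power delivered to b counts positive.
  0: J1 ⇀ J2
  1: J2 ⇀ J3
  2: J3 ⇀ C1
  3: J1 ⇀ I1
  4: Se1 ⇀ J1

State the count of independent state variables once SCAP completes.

2  (C1, I1 all integral)

#4 →J1  (source Se1 imposes e)
#2 →J3  (C1: C, integral causality)
#1 →J2  (closing 1-jn rule on J3)
#0 →J1  (0-jn J2 has e-setter on 1)
#3 →I1  (closing 1-jn rule on J1)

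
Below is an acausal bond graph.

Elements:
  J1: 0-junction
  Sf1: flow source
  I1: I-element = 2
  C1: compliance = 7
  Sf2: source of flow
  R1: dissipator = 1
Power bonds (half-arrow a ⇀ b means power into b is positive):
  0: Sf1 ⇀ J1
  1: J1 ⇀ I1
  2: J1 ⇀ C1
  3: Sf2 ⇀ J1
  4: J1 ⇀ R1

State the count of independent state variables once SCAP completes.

b0 |Sf1  (source Sf1 imposes f)
b3 |Sf2  (Sf2: flow source, stroke at near end)
b1 |I1  (I1 outputs flow p/I1)
b2 |J1  (C1: C, integral causality)
b4 |R1  (common-e at J1 fixed by 2)

2  (C1, I1 all integral)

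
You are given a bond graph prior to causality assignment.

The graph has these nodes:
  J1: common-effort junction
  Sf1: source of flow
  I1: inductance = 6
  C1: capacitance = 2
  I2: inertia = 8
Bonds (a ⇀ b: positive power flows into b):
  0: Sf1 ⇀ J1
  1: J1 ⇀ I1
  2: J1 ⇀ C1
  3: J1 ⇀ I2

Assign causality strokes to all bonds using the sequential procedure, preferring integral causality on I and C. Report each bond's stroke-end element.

β0 stroke at Sf1  (Sf1: flow source, stroke at near end)
β1 stroke at I1  (I1 integral (f out))
β2 stroke at J1  (prefer integral on C1)
β3 stroke at I2  (0-jn J1 has e-setter on 2)

b0 →Sf1
b1 →I1
b2 →J1
b3 →I2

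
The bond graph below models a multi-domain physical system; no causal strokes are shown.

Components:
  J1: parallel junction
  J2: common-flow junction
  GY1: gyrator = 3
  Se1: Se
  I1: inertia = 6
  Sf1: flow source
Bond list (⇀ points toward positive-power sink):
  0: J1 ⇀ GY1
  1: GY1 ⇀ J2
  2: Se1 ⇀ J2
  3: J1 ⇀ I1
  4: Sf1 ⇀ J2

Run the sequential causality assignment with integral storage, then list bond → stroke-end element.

b0 stroke at J1
b1 stroke at J2
b2 stroke at J2
b3 stroke at I1
b4 stroke at Sf1

#2 →J2  (Se1 fixes effort; stroke away)
#4 →Sf1  (Sf1 fixes flow; stroke at Sf1)
#1 →J2  (common-f at J2 fixed by 4)
#0 →J1  (GY1 both-in/both-out from 1)
#3 →I1  (common-e at J1 fixed by 0)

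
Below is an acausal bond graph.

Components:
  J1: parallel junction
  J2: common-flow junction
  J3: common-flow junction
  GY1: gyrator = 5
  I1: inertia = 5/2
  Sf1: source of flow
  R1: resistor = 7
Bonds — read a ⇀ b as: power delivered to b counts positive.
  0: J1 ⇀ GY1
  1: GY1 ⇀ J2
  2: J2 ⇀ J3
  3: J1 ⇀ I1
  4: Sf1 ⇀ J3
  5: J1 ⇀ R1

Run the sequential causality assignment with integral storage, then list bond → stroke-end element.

β4 |Sf1  (Sf1: flow source, stroke at near end)
β2 |J3  (J3: bond 4 brought flow, rest push out)
β1 |J2  (J2: bond 2 brought flow, rest push out)
β0 |J1  (GY GY1: same side as bond 1)
β3 |I1  (J1: bond 0 brought effort, rest push out)
β5 |R1  (0-jn J1 has e-setter on 0)

#0 |J1
#1 |J2
#2 |J3
#3 |I1
#4 |Sf1
#5 |R1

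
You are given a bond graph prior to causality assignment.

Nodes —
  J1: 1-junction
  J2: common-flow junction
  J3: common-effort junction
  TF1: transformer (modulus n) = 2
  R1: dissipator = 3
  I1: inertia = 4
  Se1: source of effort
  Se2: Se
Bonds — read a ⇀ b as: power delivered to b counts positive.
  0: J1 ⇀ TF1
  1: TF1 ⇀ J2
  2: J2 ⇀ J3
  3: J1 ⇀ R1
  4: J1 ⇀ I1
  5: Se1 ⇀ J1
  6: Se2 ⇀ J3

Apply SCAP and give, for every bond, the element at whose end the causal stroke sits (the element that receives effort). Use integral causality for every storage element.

β5 stroke→J1  (Se1: effort source, stroke at far end)
β6 stroke→J3  (source Se2 imposes e)
β2 stroke→J2  (J3: bond 6 brought effort, rest push out)
β1 stroke→TF1  (J2: last free bond brings flow in)
β0 stroke→J1  (TF1: transformer flips bond 1)
β4 stroke→I1  (I1: I, integral causality)
β3 stroke→J1  (common-f at J1 fixed by 4)

β0 stroke at J1
β1 stroke at TF1
β2 stroke at J2
β3 stroke at J1
β4 stroke at I1
β5 stroke at J1
β6 stroke at J3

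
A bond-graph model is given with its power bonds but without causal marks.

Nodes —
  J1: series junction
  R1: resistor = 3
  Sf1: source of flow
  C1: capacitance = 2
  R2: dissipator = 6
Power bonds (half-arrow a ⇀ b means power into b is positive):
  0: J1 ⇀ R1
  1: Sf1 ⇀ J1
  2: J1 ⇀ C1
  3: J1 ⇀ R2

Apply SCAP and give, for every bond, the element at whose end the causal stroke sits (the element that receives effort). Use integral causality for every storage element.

β0 |J1
β1 |Sf1
β2 |J1
β3 |J1

#1 |Sf1  (Sf1: flow source, stroke at near end)
#0 |J1  (common-f at J1 fixed by 1)
#2 |J1  (J1: bond 1 brought flow, rest push out)
#3 |J1  (common-f at J1 fixed by 1)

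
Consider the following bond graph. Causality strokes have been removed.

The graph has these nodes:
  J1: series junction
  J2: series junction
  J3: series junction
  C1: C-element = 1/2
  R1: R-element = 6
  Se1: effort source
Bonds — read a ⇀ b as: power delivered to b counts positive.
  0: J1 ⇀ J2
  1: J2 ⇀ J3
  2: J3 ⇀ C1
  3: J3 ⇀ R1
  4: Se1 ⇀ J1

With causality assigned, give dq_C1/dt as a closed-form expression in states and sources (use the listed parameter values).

dq_C1/dt = E_Se1/6 - q_C1/3

b4 stroke→J1  (Se1 (Se) sets effort on bond)
b0 stroke→J2  (only one flow-in slot at J1)
b1 stroke→J3  (closing 1-jn rule on J2)
b2 stroke→J3  (C1 outputs effort q/C1)
b3 stroke→R1  (only one flow-in slot at J3)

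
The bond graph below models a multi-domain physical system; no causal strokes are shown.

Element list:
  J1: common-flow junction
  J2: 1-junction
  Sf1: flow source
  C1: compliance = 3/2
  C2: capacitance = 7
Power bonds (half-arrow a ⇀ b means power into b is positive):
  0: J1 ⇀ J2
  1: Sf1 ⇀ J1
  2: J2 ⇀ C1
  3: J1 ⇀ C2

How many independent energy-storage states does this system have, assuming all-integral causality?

2  (C1, C2 all integral)

b1 stroke at Sf1  (Sf1 (Sf) sets flow on bond)
b0 stroke at J1  (1-jn J1 has f-setter on 1)
b3 stroke at J1  (J1: bond 1 brought flow, rest push out)
b2 stroke at J2  (J2 flow already set via bond 0)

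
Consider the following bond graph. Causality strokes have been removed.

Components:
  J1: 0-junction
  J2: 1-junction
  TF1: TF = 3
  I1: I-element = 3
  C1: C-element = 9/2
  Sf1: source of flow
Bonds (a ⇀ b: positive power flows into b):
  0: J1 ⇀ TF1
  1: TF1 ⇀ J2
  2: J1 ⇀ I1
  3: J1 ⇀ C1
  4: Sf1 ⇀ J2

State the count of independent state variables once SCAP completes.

β4 stroke at Sf1  (source Sf1 imposes f)
β1 stroke at J2  (J2: bond 4 brought flow, rest push out)
β0 stroke at TF1  (TF1: transformer flips bond 1)
β2 stroke at I1  (I1 outputs flow p/I1)
β3 stroke at J1  (only one effort-in slot at J1)

2  (C1, I1 all integral)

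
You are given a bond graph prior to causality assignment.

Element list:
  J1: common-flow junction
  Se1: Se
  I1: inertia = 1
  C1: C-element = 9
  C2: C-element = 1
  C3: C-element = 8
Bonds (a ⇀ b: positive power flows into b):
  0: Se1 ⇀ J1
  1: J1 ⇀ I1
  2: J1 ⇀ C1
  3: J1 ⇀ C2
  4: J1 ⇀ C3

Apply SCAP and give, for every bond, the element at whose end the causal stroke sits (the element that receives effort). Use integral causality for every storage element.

bond 0 →J1  (Se1: effort source, stroke at far end)
bond 1 →I1  (I1: I, integral causality)
bond 2 →J1  (1-jn J1 has f-setter on 1)
bond 3 →J1  (J1 flow already set via bond 1)
bond 4 →J1  (common-f at J1 fixed by 1)

bond 0 |J1
bond 1 |I1
bond 2 |J1
bond 3 |J1
bond 4 |J1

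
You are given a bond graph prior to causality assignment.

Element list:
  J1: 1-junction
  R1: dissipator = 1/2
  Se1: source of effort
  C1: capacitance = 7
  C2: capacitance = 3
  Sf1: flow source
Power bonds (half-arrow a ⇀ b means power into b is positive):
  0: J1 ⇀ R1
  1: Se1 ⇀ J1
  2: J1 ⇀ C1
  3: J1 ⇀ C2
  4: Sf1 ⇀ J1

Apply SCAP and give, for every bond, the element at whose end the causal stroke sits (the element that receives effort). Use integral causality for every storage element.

#0 stroke at J1
#1 stroke at J1
#2 stroke at J1
#3 stroke at J1
#4 stroke at Sf1

b1 stroke at J1  (Se1: effort source, stroke at far end)
b4 stroke at Sf1  (Sf1 fixes flow; stroke at Sf1)
b0 stroke at J1  (common-f at J1 fixed by 4)
b2 stroke at J1  (common-f at J1 fixed by 4)
b3 stroke at J1  (J1 flow already set via bond 4)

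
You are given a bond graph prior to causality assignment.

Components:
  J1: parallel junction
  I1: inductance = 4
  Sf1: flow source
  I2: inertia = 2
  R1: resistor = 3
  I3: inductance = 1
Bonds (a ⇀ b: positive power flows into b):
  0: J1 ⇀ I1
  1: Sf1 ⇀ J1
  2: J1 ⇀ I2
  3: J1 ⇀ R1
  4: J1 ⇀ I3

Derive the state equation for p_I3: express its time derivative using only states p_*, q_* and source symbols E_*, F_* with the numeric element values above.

β1 stroke at Sf1  (Sf1 (Sf) sets flow on bond)
β0 stroke at I1  (I1 integral (f out))
β2 stroke at I2  (I2: I, integral causality)
β4 stroke at I3  (prefer integral on I3)
β3 stroke at J1  (only one effort-in slot at J1)

dp_I3/dt = 3*F_Sf1 - 3*p_I1/4 - 3*p_I2/2 - 3*p_I3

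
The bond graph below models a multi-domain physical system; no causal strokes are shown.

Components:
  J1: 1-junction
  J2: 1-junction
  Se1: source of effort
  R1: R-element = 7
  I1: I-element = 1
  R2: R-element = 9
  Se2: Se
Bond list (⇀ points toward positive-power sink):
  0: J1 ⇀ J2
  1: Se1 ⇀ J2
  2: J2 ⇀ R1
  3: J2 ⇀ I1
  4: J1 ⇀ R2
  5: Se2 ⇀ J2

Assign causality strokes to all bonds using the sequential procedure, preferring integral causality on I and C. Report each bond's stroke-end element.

β0 |J2
β1 |J2
β2 |J2
β3 |I1
β4 |J1
β5 |J2

b1 →J2  (Se1 fixes effort; stroke away)
b5 →J2  (Se2: effort source, stroke at far end)
b3 →I1  (I1 outputs flow p/I1)
b0 →J2  (common-f at J2 fixed by 3)
b2 →J2  (J2: bond 3 brought flow, rest push out)
b4 →J1  (J1: bond 0 brought flow, rest push out)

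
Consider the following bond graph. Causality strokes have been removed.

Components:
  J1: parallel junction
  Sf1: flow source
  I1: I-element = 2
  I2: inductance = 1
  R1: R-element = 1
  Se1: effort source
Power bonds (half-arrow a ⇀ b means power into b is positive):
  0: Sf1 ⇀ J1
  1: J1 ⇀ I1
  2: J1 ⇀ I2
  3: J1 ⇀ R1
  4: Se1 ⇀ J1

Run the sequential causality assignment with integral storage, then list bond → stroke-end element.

#0 |Sf1  (source Sf1 imposes f)
#4 |J1  (Se1 (Se) sets effort on bond)
#1 |I1  (J1: bond 4 brought effort, rest push out)
#2 |I2  (J1 effort already set via bond 4)
#3 |R1  (0-jn J1 has e-setter on 4)

#0 stroke→Sf1
#1 stroke→I1
#2 stroke→I2
#3 stroke→R1
#4 stroke→J1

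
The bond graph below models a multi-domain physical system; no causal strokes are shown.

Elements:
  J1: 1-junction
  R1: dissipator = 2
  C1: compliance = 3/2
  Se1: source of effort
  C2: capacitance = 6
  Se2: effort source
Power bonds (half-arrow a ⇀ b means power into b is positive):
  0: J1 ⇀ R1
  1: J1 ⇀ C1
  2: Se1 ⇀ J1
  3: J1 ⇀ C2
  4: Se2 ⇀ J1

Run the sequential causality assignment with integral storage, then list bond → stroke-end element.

#0 |R1
#1 |J1
#2 |J1
#3 |J1
#4 |J1

b2 stroke at J1  (Se1 (Se) sets effort on bond)
b4 stroke at J1  (Se2 (Se) sets effort on bond)
b1 stroke at J1  (C1 outputs effort q/C1)
b3 stroke at J1  (C2: C, integral causality)
b0 stroke at R1  (J1: last free bond brings flow in)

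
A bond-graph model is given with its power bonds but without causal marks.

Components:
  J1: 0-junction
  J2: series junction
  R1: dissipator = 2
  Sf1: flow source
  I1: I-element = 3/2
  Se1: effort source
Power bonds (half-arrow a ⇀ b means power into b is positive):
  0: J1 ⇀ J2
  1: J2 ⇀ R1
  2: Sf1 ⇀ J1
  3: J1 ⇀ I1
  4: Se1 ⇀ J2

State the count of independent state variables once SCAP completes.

1  (I1 all integral)

#2 |Sf1  (source Sf1 imposes f)
#4 |J2  (Se1 (Se) sets effort on bond)
#3 |I1  (I1 outputs flow p/I1)
#0 |J1  (only one effort-in slot at J1)
#1 |J2  (J2: bond 0 brought flow, rest push out)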